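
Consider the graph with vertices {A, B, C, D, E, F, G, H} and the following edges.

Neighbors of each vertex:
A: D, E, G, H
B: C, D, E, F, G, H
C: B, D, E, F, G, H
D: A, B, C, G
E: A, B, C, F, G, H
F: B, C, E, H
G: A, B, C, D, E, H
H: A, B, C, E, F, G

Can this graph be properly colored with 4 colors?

No

B, C, E, G, H form a clique, so at least 5 colors are needed.
So 4 colors are not enough.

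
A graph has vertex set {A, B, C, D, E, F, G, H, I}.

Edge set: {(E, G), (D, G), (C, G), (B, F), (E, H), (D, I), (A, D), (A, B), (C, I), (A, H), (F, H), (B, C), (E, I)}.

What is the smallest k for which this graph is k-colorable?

3

The cycle D-A-H-E-I-D has odd length 5, so it cannot be 2-colored; at least 3 colors are needed.
A valid assignment using 3 colors: A=2, B=3, C=1, D=1, E=2, F=2, G=3, H=1, I=3. Each edge has distinct colors on its endpoints.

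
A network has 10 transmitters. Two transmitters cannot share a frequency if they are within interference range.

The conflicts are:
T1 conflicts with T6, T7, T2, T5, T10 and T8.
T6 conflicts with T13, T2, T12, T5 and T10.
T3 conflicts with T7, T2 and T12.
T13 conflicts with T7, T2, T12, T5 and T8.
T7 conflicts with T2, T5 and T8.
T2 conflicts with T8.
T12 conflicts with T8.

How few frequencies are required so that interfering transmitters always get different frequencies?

4

T1, T7, T2, T8 are mutually in conflict, so at least 4 frequencies are needed.
Using 4 frequencies: T1=2, T6=1, T3=2, T13=2, T7=1, T2=3, T12=3, T5=3, T10=3, T8=4. Each listed conflict is separated.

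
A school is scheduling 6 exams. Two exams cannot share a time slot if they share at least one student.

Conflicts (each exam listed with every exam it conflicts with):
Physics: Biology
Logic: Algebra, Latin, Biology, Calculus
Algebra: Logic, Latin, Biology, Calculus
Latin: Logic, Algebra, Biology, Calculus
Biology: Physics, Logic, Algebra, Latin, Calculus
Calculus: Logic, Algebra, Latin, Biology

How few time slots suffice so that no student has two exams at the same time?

Logic, Algebra, Latin, Biology, Calculus are mutually in conflict, so at least 5 time slots are needed.
5 time slots suffice: time slot 1 → {Biology}; time slot 2 → {Physics, Calculus}; time slot 3 → {Algebra}; time slot 4 → {Latin}; time slot 5 → {Logic}. Every pair that conflicts lands in different time slots.

5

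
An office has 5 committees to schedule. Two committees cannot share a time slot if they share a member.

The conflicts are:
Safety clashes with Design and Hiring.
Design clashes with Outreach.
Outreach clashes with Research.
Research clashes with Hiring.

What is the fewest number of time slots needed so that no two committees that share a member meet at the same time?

3

The cycle Safety-Hiring-Research-Outreach-Design-Safety has odd length 5, so it cannot be 2-colored; at least 3 time slots are needed.
Using 3 time slots: Safety=1, Design=3, Outreach=2, Research=1, Hiring=2. Each listed conflict is separated.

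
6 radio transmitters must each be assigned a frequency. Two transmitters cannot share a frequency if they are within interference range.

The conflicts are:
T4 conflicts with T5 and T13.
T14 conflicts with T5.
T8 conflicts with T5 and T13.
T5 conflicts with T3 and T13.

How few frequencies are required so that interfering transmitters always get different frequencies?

3

T4, T5, T13 pairwise conflict, so at least 3 frequencies are needed.
3 frequencies suffice: T4=3, T14=2, T8=3, T5=1, T3=2, T13=2. No two conflicting transmitters share a frequency.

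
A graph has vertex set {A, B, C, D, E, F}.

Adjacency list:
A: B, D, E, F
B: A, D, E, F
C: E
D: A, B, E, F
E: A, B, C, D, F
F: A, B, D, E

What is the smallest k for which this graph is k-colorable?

A, B, D, E, F are mutually adjacent (a clique of size 5), so at least 5 colors are needed.
A valid assignment using 5 colors: A=green, B=blue, C=blue, D=yellow, E=red, F=purple. Every edge joins two different colors.

5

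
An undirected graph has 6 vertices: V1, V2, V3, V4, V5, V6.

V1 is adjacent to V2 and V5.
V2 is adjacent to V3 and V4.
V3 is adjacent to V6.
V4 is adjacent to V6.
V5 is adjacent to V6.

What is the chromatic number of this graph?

3

The cycle V1-V2-V3-V6-V5-V1 has odd length 5, so it cannot be 2-colored; at least 3 colors are needed.
One proper 3-coloring: V1=2, V2=1, V3=2, V4=2, V5=3, V6=1. No two adjacent vertices share a color.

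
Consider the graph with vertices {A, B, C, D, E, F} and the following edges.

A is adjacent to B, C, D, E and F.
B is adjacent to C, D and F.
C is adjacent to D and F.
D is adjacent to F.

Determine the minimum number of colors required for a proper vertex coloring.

A, B, C, D, F are mutually adjacent (a clique of size 5), so at least 5 colors are needed.
5 colors suffice: color 1 → {A}; color 2 → {D, E}; color 3 → {F}; color 4 → {B}; color 5 → {C}. No two adjacent vertices share a color.

5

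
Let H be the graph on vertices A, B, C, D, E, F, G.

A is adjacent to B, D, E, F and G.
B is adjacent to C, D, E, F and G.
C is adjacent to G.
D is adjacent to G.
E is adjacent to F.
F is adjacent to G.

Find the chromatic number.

4

A, B, E, F are pairwise adjacent (a clique of size 4), so at least 4 colors are needed.
4 colors suffice: A=2, B=1, C=2, D=4, E=3, F=4, G=3. Each edge has distinct colors on its endpoints.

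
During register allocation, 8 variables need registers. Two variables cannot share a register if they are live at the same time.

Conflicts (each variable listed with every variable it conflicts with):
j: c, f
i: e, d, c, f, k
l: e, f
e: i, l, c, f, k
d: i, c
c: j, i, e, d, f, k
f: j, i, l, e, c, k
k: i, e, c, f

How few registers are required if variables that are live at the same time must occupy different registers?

i, e, c, f, k all conflict with each other, so at least 5 registers are needed.
5 registers suffice: j=3, i=3, l=2, e=4, d=1, c=2, f=1, k=5. Every pair that conflicts lands in different registers.

5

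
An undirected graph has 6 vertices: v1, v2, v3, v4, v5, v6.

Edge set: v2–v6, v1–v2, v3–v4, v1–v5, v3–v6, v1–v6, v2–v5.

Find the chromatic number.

3

v1, v2, v6 are pairwise adjacent, so at least 3 colors are needed.
A valid assignment using 3 colors: v1=2, v2=1, v3=1, v4=2, v5=3, v6=3. Every edge joins two different colors.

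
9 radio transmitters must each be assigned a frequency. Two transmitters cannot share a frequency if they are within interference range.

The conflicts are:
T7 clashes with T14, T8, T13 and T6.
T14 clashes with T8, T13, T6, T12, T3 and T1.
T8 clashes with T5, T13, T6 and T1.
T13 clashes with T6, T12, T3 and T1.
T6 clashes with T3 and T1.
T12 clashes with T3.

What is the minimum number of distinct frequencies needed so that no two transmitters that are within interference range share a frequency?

T14, T8, T13, T6, T1 all conflict with each other, so at least 5 frequencies are needed.
5 frequencies suffice: frequency 1 → {T5, T13}; frequency 2 → {T14}; frequency 3 → {T8, T3}; frequency 4 → {T6, T12}; frequency 5 → {T7, T1}. Every pair that conflicts lands in different frequencies.

5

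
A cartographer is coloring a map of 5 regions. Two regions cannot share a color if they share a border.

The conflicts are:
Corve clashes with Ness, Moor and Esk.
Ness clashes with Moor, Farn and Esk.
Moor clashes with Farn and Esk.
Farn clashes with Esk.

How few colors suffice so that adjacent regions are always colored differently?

Corve, Ness, Moor, Esk are mutually in conflict, so at least 4 colors are needed.
4 colors suffice: color 1 → {Moor}; color 2 → {Esk}; color 3 → {Ness}; color 4 → {Corve, Farn}. No two conflicting regions share a color.

4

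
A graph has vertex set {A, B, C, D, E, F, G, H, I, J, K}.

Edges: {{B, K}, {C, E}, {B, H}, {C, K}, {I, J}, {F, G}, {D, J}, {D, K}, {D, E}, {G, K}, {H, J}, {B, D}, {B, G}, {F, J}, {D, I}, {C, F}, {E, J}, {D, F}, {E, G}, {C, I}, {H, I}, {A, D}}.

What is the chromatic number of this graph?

3

D, F, J are mutually adjacent, so at least 3 colors are needed.
3 colors suffice: A=2, B=2, C=1, D=1, E=3, F=3, G=1, H=1, I=3, J=2, K=3. Every edge joins two different colors.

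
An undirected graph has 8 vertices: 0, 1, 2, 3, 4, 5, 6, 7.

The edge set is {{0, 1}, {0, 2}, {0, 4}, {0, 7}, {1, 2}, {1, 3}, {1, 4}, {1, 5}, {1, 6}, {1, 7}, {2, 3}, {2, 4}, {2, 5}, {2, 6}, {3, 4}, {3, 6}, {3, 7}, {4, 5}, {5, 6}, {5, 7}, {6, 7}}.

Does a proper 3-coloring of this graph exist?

0, 1, 2, 4 are mutually adjacent (a clique of size 4), so at least 4 colors are needed.
So 3 colors are not enough.

No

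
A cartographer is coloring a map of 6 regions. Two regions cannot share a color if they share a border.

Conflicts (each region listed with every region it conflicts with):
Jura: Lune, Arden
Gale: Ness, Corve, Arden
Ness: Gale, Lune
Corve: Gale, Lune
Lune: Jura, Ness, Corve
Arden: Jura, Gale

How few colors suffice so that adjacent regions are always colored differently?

3

The cycle Arden-Gale-Ness-Lune-Jura-Arden has odd length 5, so it cannot be 2-colored; at least 3 colors are needed.
A valid assignment using 3 colors: Jura=3, Gale=1, Ness=2, Corve=2, Lune=1, Arden=2. Each listed conflict is separated.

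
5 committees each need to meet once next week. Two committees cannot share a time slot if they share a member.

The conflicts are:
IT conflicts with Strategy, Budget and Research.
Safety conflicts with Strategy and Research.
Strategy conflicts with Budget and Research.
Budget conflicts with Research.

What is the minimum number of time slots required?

IT, Strategy, Budget, Research are mutually in conflict, so at least 4 time slots are needed.
4 time slots suffice: time slot 1 → {Strategy}; time slot 2 → {Research}; time slot 3 → {Safety, Budget}; time slot 4 → {IT}. Every pair that conflicts lands in different time slots.

4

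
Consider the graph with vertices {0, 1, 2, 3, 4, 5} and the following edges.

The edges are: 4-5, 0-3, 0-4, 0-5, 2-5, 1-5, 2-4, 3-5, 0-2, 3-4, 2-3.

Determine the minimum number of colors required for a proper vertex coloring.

0, 2, 3, 4, 5 are pairwise adjacent (a clique of size 5), so at least 5 colors are needed.
5 colors suffice: color a → {5}; color b → {1, 4}; color c → {2}; color d → {3}; color e → {0}. Every edge joins two different colors.

5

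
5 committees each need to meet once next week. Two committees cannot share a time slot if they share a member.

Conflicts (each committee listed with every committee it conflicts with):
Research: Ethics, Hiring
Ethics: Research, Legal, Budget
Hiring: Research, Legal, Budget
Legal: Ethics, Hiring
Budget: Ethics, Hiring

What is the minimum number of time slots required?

Hiring and Budget conflict, so at least 2 time slots are needed.
A valid assignment using 2 time slots: Research=2, Ethics=1, Hiring=1, Legal=2, Budget=2. No two conflicting committees share a time slot.

2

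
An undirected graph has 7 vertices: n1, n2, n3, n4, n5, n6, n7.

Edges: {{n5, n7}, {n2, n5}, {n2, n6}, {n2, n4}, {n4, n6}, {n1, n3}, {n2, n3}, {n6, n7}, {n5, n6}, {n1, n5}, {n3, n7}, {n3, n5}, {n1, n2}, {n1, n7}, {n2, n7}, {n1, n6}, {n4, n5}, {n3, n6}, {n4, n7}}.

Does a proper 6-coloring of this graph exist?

The chromatic number is 6. n1, n2, n3, n5, n6, n7 form a clique, so at least 6 colors are needed.
6 colors suffice: color 1 → {n6}; color 2 → {n5}; color 3 → {n2}; color 4 → {n7}; color 5 → {n1, n4}; color 6 → {n3}.
That is already a proper 6-coloring.

Yes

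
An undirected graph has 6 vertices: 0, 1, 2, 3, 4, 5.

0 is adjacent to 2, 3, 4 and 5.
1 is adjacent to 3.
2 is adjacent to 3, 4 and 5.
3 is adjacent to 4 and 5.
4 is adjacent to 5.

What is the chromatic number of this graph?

5

0, 2, 3, 4, 5 form a clique, so at least 5 colors are needed.
5 colors suffice: color red → {3}; color blue → {1, 4}; color green → {5}; color yellow → {2}; color purple → {0}. No two adjacent vertices share a color.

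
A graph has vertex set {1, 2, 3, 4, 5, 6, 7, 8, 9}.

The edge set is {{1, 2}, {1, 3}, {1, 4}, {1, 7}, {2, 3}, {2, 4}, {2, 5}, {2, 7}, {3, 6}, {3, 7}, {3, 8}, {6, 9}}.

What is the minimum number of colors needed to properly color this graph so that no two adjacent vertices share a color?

4

1, 2, 3, 7 are mutually adjacent (a clique of size 4), so at least 4 colors are needed.
One proper 4-coloring: 1=c, 2=a, 3=b, 4=b, 5=b, 6=a, 7=d, 8=a, 9=b. No two adjacent vertices share a color.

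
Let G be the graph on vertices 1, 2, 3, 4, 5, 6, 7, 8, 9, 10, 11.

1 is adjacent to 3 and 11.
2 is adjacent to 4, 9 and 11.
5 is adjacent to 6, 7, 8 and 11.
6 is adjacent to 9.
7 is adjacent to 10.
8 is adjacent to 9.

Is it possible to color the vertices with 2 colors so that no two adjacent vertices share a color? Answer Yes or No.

The cycle 8-9-2-11-5-8 has odd length 5, so it cannot be 2-colored; at least 3 colors are needed.
So 2 colors are not enough.

No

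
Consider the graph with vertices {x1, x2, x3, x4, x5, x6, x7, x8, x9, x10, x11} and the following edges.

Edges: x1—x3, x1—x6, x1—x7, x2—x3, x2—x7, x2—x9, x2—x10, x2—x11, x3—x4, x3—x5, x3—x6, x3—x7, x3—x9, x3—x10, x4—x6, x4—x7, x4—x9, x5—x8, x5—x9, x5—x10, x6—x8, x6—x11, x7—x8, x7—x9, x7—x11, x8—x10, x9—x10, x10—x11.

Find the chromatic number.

4

x2, x3, x9, x10 are mutually adjacent (a clique of size 4), so at least 4 colors are needed.
4 colors suffice: color R → {x3, x8, x11}; color B → {x6, x7, x10}; color G → {x1, x9}; color Y → {x2, x4, x5}. No two adjacent vertices share a color.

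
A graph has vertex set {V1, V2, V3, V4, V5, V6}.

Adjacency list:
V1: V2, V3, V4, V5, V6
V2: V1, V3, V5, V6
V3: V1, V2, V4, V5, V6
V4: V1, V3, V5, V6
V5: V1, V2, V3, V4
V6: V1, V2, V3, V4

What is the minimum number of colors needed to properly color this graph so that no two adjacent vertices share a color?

4

V1, V2, V3, V5 are mutually adjacent (a clique of size 4), so at least 4 colors are needed.
One proper 4-coloring: V1=2, V2=3, V3=1, V4=3, V5=4, V6=4. Every edge joins two different colors.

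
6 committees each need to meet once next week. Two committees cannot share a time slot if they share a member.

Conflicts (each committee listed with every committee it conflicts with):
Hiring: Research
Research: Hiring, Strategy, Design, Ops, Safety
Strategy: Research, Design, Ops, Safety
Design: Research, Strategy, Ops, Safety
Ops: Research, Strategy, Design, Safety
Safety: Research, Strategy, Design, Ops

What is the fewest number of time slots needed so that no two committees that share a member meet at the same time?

Research, Strategy, Design, Ops, Safety all conflict with each other, so at least 5 time slots are needed.
A valid assignment using 5 time slots: Hiring=2, Research=1, Strategy=2, Design=3, Ops=4, Safety=5. Every pair that conflicts lands in different time slots.

5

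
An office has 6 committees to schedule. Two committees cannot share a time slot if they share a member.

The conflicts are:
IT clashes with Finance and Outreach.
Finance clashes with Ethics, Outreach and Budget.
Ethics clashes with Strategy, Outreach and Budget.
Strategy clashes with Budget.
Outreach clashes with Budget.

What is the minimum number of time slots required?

Finance, Ethics, Outreach, Budget are mutually in conflict, so at least 4 time slots are needed.
4 time slots suffice: time slot 1 → {Finance, Strategy}; time slot 2 → {IT, Ethics}; time slot 3 → {Outreach}; time slot 4 → {Budget}. Every pair that conflicts lands in different time slots.

4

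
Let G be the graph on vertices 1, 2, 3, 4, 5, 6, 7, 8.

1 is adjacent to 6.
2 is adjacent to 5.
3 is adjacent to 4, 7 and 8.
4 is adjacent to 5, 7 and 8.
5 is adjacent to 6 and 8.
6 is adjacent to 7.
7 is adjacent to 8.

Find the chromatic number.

4

3, 4, 7, 8 are pairwise adjacent (a clique of size 4), so at least 4 colors are needed.
4 colors suffice: 1=a, 2=b, 3=d, 4=b, 5=a, 6=b, 7=a, 8=c. Every edge joins two different colors.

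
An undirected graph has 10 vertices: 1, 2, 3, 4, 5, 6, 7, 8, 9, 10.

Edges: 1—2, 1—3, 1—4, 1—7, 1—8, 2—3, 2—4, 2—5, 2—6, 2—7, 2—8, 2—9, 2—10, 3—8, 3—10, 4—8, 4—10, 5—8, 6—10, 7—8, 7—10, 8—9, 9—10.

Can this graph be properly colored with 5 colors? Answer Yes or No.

The chromatic number is 4. 1, 2, 3, 8 are pairwise adjacent (a clique of size 4), so at least 4 colors are needed.
4 colors suffice: 1=c, 2=a, 3=d, 4=d, 5=c, 6=c, 7=d, 8=b, 9=c, 10=b.
Since 5 ≥ 4, a proper 5-coloring certainly exists.

Yes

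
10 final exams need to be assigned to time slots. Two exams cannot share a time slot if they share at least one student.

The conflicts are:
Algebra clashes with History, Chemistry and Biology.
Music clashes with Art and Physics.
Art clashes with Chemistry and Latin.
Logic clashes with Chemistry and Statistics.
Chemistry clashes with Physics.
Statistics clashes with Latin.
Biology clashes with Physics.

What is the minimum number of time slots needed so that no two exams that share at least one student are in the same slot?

The cycle Latin-Art-Chemistry-Logic-Statistics-Latin has odd length 5, so it cannot be 2-colored; at least 3 time slots are needed.
3 time slots suffice: time slot 1 → {Music, History, Chemistry, Latin, Biology}; time slot 2 → {Algebra, Art, Statistics, Physics}; time slot 3 → {Logic}. Each listed conflict is separated.

3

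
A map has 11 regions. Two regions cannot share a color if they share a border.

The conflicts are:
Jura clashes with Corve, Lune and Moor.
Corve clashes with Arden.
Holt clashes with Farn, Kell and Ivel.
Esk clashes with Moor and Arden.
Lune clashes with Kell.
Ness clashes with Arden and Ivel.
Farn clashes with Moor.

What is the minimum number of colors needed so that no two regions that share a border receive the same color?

The cycle Corve-Jura-Moor-Esk-Arden-Corve has odd length 5, so it cannot be 2-colored; at least 3 colors are needed.
3 colors suffice: color 1 → {Holt, Lune, Moor, Arden}; color 2 → {Jura, Esk, Ness, Farn, Kell}; color 3 → {Corve, Ivel}. Every pair that conflicts lands in different colors.

3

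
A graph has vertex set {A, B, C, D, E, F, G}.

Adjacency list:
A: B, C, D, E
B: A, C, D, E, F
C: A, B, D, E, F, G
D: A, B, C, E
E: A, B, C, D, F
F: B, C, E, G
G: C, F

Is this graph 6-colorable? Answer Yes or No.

Yes

The chromatic number is 5. A, B, C, D, E are pairwise adjacent (a clique of size 5), so at least 5 colors are needed.
5 colors suffice: color red → {C}; color blue → {E, G}; color green → {B}; color yellow → {A, F}; color purple → {D}.
Since 6 ≥ 5, a proper 6-coloring certainly exists.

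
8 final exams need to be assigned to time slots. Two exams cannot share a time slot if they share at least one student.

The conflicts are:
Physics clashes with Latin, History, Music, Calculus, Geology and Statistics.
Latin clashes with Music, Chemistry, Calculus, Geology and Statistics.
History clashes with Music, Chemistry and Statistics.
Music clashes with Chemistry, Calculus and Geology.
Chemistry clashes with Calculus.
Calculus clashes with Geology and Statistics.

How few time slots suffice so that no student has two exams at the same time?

5

Physics, Latin, Music, Calculus, Geology pairwise conflict, so at least 5 time slots are needed.
5 time slots suffice: time slot 1 → {Music, Statistics}; time slot 2 → {Latin, History}; time slot 3 → {Physics, Chemistry}; time slot 4 → {Calculus}; time slot 5 → {Geology}. Every pair that conflicts lands in different time slots.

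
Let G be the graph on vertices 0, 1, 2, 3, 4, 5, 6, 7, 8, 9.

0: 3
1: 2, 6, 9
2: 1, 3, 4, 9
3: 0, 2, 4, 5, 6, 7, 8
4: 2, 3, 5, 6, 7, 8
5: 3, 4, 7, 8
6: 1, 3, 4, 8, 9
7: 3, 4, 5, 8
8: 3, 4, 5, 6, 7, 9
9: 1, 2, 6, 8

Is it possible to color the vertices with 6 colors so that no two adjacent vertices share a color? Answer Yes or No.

The chromatic number is 5. 3, 4, 5, 7, 8 are mutually adjacent (a clique of size 5), so at least 5 colors are needed.
5 colors suffice: color a → {3, 9}; color b → {0, 2, 8}; color c → {1, 4}; color d → {6, 7}; color e → {5}.
Since 6 ≥ 5, a proper 6-coloring certainly exists.

Yes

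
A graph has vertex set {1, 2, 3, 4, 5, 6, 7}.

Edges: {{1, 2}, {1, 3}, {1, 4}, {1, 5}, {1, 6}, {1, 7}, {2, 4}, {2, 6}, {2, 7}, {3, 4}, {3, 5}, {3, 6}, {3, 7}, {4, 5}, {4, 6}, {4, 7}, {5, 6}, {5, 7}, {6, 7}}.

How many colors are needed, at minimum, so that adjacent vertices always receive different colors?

6

1, 3, 4, 5, 6, 7 are pairwise adjacent (a clique of size 6), so at least 6 colors are needed.
6 colors suffice: color red → {6}; color blue → {1}; color green → {7}; color yellow → {4}; color purple → {2, 5}; color orange → {3}. No two adjacent vertices share a color.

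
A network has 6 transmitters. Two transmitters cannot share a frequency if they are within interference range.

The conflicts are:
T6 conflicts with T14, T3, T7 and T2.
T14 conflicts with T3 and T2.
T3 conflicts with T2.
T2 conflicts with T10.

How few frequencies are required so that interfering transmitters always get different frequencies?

4

T6, T14, T3, T2 pairwise conflict, so at least 4 frequencies are needed.
4 frequencies suffice: frequency 1 → {T7, T2}; frequency 2 → {T6, T10}; frequency 3 → {T14}; frequency 4 → {T3}. Each listed conflict is separated.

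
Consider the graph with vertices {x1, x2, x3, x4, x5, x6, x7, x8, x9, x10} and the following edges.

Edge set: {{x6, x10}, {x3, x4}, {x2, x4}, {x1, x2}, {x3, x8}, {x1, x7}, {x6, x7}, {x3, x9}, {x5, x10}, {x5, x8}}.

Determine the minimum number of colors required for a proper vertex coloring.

The cycle x10-x5-x8-x3-x4-x2-x1-x7-x6-x10 has odd length 9, so it cannot be 2-colored; at least 3 colors are needed.
A valid assignment using 3 colors: x1=red, x2=green, x3=red, x4=blue, x5=red, x6=red, x7=blue, x8=blue, x9=blue, x10=blue. Every edge joins two different colors.

3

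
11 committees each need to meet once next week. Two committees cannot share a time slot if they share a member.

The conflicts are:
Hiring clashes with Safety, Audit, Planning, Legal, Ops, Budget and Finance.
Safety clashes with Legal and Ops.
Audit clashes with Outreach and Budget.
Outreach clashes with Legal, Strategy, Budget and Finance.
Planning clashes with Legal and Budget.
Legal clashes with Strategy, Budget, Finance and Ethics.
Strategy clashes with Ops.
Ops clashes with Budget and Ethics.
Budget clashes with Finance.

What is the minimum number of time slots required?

4

Outreach, Legal, Budget, Finance all conflict with each other, so at least 4 time slots are needed.
4 time slots suffice: time slot 1 → {Audit, Legal, Ops}; time slot 2 → {Safety, Strategy, Budget, Ethics}; time slot 3 → {Hiring, Outreach}; time slot 4 → {Planning, Finance}. Every pair that conflicts lands in different time slots.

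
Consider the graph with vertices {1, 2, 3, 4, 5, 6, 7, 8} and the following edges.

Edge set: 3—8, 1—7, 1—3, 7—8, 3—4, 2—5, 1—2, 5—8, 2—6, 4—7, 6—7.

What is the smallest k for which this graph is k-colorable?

3

The cycle 7-6-2-5-8-7 has odd length 5, so it cannot be 2-colored; at least 3 colors are needed.
One proper 3-coloring: 1=b, 2=a, 3=a, 4=b, 5=c, 6=b, 7=a, 8=b. Every edge joins two different colors.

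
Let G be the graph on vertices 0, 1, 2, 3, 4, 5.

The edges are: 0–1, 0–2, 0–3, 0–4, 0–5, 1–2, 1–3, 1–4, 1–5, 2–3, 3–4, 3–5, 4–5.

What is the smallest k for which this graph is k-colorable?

0, 1, 3, 4, 5 are mutually adjacent (a clique of size 5), so at least 5 colors are needed.
5 colors suffice: color a → {3}; color b → {1}; color c → {0}; color d → {2, 5}; color e → {4}. No two adjacent vertices share a color.

5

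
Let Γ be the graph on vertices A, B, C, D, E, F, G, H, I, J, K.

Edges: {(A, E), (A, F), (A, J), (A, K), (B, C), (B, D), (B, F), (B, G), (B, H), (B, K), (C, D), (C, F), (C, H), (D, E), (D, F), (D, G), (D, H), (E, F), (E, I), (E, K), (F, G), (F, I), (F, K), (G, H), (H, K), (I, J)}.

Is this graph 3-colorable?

No

B, D, F, G form a clique, so at least 4 colors are needed.
So 3 colors are not enough.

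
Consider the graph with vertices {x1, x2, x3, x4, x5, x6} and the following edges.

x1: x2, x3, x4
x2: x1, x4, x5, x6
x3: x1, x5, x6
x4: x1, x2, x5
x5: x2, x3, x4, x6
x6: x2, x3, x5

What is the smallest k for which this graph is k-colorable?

3

x2, x5, x6 are pairwise adjacent, so at least 3 colors are needed.
3 colors suffice: color 1 → {x2, x3}; color 2 → {x1, x5}; color 3 → {x4, x6}. Every edge joins two different colors.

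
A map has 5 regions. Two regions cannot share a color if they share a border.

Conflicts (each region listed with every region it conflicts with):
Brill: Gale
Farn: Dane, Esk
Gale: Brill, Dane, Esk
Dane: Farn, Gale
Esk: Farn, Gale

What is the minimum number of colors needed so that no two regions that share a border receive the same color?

Farn and Dane conflict, so at least 2 colors are needed.
One proper 2-coloring: Brill=2, Farn=1, Gale=1, Dane=2, Esk=2. Each listed conflict is separated.

2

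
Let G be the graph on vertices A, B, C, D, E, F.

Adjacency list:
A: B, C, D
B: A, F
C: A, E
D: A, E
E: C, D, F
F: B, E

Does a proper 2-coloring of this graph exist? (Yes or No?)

The cycle E-C-A-B-F-E has odd length 5, so it cannot be 2-colored; at least 3 colors are needed.
So 2 colors are not enough.

No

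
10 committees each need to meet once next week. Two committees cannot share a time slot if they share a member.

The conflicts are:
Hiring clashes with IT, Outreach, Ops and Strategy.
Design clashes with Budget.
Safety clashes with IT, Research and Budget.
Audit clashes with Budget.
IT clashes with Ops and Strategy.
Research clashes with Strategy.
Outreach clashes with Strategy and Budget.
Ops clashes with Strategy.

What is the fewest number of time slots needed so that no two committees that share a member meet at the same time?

4

Hiring, IT, Ops, Strategy are mutually in conflict, so at least 4 time slots are needed.
A valid assignment using 4 time slots: Hiring=3, Design=2, Safety=3, Audit=2, IT=2, Research=2, Outreach=2, Ops=4, Strategy=1, Budget=1. Each listed conflict is separated.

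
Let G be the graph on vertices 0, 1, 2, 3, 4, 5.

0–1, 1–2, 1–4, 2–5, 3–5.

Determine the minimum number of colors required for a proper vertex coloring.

2

1 and 4 are adjacent, so at least 2 colors are needed.
2 colors suffice: 0=b, 1=a, 2=b, 3=b, 4=b, 5=a. Every edge joins two different colors.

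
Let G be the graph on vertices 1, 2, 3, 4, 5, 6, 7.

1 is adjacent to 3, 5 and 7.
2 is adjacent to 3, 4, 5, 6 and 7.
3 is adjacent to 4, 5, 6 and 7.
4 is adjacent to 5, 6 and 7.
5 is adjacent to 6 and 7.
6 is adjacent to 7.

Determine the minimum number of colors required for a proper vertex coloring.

6

2, 3, 4, 5, 6, 7 are mutually adjacent (a clique of size 6), so at least 6 colors are needed.
6 colors suffice: color a → {7}; color b → {5}; color c → {3}; color d → {1, 2}; color e → {4}; color f → {6}. Each edge has distinct colors on its endpoints.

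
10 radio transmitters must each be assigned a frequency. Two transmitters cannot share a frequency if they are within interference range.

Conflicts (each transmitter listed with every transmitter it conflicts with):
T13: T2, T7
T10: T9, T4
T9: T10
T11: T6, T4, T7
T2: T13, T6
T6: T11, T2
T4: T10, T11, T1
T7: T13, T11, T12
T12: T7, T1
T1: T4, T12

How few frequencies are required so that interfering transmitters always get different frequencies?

3

The cycle T6-T2-T13-T7-T11-T6 has odd length 5, so it cannot be 2-colored; at least 3 frequencies are needed.
3 frequencies suffice: frequency 1 → {T13, T10, T11, T1}; frequency 2 → {T9, T6, T4, T7}; frequency 3 → {T2, T12}. Each listed conflict is separated.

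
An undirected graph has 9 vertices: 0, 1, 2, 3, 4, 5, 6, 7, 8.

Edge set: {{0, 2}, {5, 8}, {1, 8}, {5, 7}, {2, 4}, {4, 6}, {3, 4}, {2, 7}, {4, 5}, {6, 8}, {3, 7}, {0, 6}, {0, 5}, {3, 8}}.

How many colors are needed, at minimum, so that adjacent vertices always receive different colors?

0 and 2 are adjacent, so at least 2 colors are needed.
2 colors suffice: 0=blue, 1=red, 2=red, 3=red, 4=blue, 5=red, 6=red, 7=blue, 8=blue. Every edge joins two different colors.

2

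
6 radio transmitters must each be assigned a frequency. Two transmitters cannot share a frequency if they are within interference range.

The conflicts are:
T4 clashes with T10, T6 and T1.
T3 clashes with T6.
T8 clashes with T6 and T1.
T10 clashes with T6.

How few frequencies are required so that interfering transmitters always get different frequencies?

3

T4, T10, T6 are mutually in conflict, so at least 3 frequencies are needed.
3 frequencies suffice: frequency 1 → {T6, T1}; frequency 2 → {T4, T3, T8}; frequency 3 → {T10}. Every pair that conflicts lands in different frequencies.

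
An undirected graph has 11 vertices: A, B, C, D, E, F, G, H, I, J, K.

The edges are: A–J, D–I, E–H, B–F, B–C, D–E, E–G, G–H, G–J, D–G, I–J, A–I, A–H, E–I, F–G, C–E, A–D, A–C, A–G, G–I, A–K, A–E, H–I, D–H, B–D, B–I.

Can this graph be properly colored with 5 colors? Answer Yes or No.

No

A, D, E, G, H, I are pairwise adjacent (a clique of size 6), so at least 6 colors are needed.
So 5 colors are not enough.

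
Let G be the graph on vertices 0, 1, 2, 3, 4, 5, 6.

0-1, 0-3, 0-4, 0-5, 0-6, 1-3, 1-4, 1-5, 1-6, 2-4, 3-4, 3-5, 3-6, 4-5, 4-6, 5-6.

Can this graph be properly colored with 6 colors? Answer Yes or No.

Yes

The chromatic number is 6. 0, 1, 3, 4, 5, 6 are pairwise adjacent (a clique of size 6), so at least 6 colors are needed.
6 colors suffice: color red → {4}; color blue → {2, 6}; color green → {1}; color yellow → {5}; color purple → {0}; color orange → {3}.
That is already a proper 6-coloring.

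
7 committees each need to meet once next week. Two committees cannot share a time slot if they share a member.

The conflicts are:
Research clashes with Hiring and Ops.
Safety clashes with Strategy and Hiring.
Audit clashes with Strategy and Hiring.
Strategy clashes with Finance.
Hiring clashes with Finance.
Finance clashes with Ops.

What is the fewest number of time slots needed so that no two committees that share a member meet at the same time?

Audit and Hiring conflict, so at least 2 time slots are needed.
2 time slots suffice: time slot 1 → {Strategy, Hiring, Ops}; time slot 2 → {Research, Safety, Audit, Finance}. No two conflicting committees share a time slot.

2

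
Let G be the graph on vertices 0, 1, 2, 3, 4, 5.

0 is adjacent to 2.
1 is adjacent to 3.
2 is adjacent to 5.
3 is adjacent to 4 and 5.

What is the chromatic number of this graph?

2

3 and 5 are adjacent, so at least 2 colors are needed.
A valid assignment using 2 colors: 0=blue, 1=blue, 2=red, 3=red, 4=blue, 5=blue. Every edge joins two different colors.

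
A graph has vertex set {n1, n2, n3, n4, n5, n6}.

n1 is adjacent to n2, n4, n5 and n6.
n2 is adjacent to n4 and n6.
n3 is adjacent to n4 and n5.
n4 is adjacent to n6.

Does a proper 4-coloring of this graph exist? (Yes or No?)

Yes

The chromatic number is 4. n1, n2, n4, n6 are pairwise adjacent (a clique of size 4), so at least 4 colors are needed.
A valid assignment using 4 colors: n1=blue, n2=yellow, n3=blue, n4=red, n5=red, n6=green.
That is already a proper 4-coloring.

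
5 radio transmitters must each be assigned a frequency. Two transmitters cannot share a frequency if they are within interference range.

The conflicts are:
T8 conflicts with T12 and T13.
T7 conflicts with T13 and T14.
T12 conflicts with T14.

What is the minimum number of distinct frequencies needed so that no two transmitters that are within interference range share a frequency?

3

The cycle T8-T12-T14-T7-T13-T8 has odd length 5, so it cannot be 2-colored; at least 3 frequencies are needed.
A valid assignment using 3 frequencies: T8=3, T7=2, T12=2, T13=1, T14=1. Every pair that conflicts lands in different frequencies.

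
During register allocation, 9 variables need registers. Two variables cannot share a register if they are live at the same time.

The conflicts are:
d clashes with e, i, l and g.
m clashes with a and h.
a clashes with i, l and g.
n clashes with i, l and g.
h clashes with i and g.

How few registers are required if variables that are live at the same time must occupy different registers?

2

a and l conflict, so at least 2 registers are needed.
2 registers suffice: register 1 → {m, e, i, l, g}; register 2 → {d, a, n, h}. No two conflicting variables share a register.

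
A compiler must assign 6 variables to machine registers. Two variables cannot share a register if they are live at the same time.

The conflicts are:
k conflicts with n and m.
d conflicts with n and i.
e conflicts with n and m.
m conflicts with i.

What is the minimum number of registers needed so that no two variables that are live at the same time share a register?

3

The cycle i-m-e-n-d-i has odd length 5, so it cannot be 2-colored; at least 3 registers are needed.
3 registers suffice: register 1 → {n, m}; register 2 → {k, e, i}; register 3 → {d}. Every pair that conflicts lands in different registers.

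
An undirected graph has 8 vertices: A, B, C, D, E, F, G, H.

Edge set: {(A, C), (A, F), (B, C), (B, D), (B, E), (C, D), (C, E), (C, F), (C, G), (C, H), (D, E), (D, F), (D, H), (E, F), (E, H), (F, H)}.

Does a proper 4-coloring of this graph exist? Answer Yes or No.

No

C, D, E, F, H are mutually adjacent (a clique of size 5), so at least 5 colors are needed.
So 4 colors are not enough.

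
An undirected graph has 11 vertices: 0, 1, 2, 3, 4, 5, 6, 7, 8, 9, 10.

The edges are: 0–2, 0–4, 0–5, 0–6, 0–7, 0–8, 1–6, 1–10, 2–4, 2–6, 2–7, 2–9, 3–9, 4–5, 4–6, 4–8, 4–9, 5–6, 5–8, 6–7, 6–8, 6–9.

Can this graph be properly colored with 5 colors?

Yes

The chromatic number is 5. 0, 4, 5, 6, 8 form a clique, so at least 5 colors are needed.
5 colors suffice: 0=b, 1=b, 2=d, 3=a, 4=c, 5=e, 6=a, 7=c, 8=d, 9=b, 10=a.
That is already a proper 5-coloring.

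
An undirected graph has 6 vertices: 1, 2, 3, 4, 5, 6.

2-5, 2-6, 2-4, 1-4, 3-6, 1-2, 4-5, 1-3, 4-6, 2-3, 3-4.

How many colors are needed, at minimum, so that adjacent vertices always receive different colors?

2, 3, 4, 6 are pairwise adjacent (a clique of size 4), so at least 4 colors are needed.
4 colors suffice: color red → {4}; color blue → {2}; color green → {3, 5}; color yellow → {1, 6}. No two adjacent vertices share a color.

4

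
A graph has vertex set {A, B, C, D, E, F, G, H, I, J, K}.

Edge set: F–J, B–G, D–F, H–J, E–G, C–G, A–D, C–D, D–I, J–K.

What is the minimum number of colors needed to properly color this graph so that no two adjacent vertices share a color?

D and I are adjacent, so at least 2 colors are needed.
2 colors suffice: color 1 → {D, G, J}; color 2 → {A, B, C, E, F, H, I, K}. No two adjacent vertices share a color.

2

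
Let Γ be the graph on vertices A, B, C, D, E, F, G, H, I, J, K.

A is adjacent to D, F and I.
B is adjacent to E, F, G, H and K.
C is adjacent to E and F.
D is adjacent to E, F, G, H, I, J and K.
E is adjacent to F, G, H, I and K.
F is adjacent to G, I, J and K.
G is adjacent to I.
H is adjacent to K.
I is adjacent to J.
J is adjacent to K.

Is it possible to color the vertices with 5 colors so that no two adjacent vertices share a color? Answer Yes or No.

Yes

The chromatic number is 5. D, E, F, G, I form a clique, so at least 5 colors are needed.
5 colors suffice: color 1 → {F, H}; color 2 → {A, E, J}; color 3 → {B, C, D}; color 4 → {I, K}; color 5 → {G}.
That is already a proper 5-coloring.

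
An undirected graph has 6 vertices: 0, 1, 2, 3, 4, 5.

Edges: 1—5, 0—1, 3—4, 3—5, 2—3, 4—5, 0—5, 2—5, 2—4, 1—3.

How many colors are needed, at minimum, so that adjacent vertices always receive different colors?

4

2, 3, 4, 5 are pairwise adjacent (a clique of size 4), so at least 4 colors are needed.
A valid assignment using 4 colors: 0=b, 1=c, 2=d, 3=b, 4=c, 5=a. Every edge joins two different colors.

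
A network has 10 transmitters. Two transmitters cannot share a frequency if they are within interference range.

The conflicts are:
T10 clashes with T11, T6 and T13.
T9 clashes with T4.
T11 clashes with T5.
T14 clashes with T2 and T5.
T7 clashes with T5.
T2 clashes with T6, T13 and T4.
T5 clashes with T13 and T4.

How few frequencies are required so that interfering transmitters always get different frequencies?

2

T14 and T5 conflict, so at least 2 frequencies are needed.
Using 2 frequencies: T10=1, T9=1, T11=2, T14=2, T7=2, T2=1, T5=1, T6=2, T13=2, T4=2. Each listed conflict is separated.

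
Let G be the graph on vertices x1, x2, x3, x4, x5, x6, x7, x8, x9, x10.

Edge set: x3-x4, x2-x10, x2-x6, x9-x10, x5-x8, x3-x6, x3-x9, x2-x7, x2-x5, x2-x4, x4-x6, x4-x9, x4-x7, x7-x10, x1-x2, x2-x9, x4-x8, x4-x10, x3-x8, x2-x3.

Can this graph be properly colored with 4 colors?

The chromatic number is 4. x2, x3, x4, x6 are mutually adjacent (a clique of size 4), so at least 4 colors are needed.
One proper 4-coloring: x1=2, x2=1, x3=3, x4=2, x5=2, x6=4, x7=4, x8=1, x9=4, x10=3.
That is already a proper 4-coloring.

Yes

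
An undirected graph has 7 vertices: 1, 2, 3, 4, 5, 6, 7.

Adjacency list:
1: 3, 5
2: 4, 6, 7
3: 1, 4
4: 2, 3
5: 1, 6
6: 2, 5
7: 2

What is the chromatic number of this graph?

5 and 6 are adjacent, so at least 2 colors are needed.
2 colors suffice: color red → {2, 3, 5}; color blue → {1, 4, 6, 7}. No two adjacent vertices share a color.

2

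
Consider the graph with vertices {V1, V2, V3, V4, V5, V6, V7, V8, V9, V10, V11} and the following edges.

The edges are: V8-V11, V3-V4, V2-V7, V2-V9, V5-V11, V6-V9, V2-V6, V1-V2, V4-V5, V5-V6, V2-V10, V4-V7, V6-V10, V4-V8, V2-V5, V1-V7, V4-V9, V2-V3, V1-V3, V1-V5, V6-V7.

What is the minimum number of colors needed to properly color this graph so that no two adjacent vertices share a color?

V2, V6, V7 form a triangle, so at least 3 colors are needed.
3 colors suffice: V1=2, V2=1, V3=3, V4=1, V5=3, V6=2, V7=3, V8=2, V9=3, V10=3, V11=1. Each edge has distinct colors on its endpoints.

3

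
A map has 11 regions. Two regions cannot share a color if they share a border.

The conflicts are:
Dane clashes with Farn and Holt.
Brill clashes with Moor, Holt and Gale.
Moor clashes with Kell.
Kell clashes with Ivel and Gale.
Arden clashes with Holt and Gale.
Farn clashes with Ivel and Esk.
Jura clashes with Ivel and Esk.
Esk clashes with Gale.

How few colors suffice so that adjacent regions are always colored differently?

The cycle Gale-Kell-Ivel-Jura-Esk-Gale has odd length 5, so it cannot be 2-colored; at least 3 colors are needed.
3 colors suffice: color 1 → {Moor, Holt, Ivel, Gale}; color 2 → {Dane, Brill, Kell, Arden, Esk}; color 3 → {Farn, Jura}. Each listed conflict is separated.

3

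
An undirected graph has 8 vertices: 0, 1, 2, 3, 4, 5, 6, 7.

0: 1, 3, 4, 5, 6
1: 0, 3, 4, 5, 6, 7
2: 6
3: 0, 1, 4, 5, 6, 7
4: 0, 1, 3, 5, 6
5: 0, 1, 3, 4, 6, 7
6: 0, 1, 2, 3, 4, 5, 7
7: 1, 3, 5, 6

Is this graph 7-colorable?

Yes

The chromatic number is 6. 0, 1, 3, 4, 5, 6 are mutually adjacent (a clique of size 6), so at least 6 colors are needed.
6 colors suffice: color red → {6}; color blue → {2, 3}; color green → {1}; color yellow → {5}; color purple → {4, 7}; color orange → {0}.
Since 7 ≥ 6, a proper 7-coloring certainly exists.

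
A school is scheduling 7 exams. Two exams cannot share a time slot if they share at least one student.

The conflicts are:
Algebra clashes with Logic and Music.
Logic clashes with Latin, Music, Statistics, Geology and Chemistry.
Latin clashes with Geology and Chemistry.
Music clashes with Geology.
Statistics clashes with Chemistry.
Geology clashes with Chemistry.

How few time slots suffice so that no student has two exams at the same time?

Logic, Latin, Geology, Chemistry all conflict with each other, so at least 4 time slots are needed.
Using 4 time slots: Algebra=2, Logic=1, Latin=4, Music=3, Statistics=2, Geology=2, Chemistry=3. Every pair that conflicts lands in different time slots.

4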